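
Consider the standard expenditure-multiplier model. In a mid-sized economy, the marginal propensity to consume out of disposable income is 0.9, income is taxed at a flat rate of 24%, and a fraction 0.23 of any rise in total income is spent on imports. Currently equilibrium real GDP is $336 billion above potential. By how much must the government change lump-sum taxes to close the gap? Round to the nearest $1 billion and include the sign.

+$204 billion

Spending multiplier = 1/(1 − c(1−t) + m) = 1/(1 − 0.9×0.76 + 0.23) = 1/0.546 ≈ 1.832.
Tax multiplier = −c·k = −0.9/0.546 ≈ −1.648. Need ΔY = −$336 billion, so ΔT = ΔY/(−c·k) = −(−$336 billion) × 0.546 / 0.9 ≈ +$204 billion.
The government should raise lump-sum taxes by $204 billion.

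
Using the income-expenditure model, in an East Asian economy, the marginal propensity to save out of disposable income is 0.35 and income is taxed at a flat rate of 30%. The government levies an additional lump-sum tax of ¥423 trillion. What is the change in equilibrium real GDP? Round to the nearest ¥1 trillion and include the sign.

−¥504 trillion

MPC = 1 − MPS = 1 − 0.35 = 0.65.
A lump-sum tax change of +¥423 trillion shifts disposable income by −¥423 trillion; first-round consumption changes by −c × ΔT = −0.65 × (+¥423 trillion) = −¥274.95 trillion.
Expenditure multiplier = 1/(1 − c(1−t)) = 1/(1 − 0.65×0.7) = 1/0.545 ≈ 1.835.
The tax multiplier is −c × k ≈ −1.193, so ΔY = k × (−c·ΔT) = (−¥274.95 trillion) / 0.545 ≈ −¥504 trillion.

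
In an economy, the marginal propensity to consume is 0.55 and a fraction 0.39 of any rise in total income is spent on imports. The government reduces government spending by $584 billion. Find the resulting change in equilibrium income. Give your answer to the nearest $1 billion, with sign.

−$695 billion

Expenditure multiplier = 1/(1 − c + m) = 1/(1 − 0.55 + 0.39) = 1/0.84 ≈ 1.19.
ΔY = k × ΔG = (−$584 billion) / 0.84 ≈ −$695 billion.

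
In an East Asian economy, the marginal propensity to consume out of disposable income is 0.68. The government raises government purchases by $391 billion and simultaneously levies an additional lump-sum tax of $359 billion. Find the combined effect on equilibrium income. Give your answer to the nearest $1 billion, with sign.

Expenditure multiplier = 1/(1 − MPC) = 1/(1 − 0.68) = 1/0.32 = 3.125.
ΔG contributes k·ΔG = (+$391 billion) / 0.32 ≈ +$1,221.9 billion.
ΔT of +$359 billion changes first-round spending by −c·ΔT = −$244.12 billion, contributing k·(−c·ΔT) = (−$244.12 billion) / 0.32 ≈ −$762.9 billion.
Net ΔY = k(ΔG − c·ΔT) = (+$146.88 billion) / 0.32 = +$459 billion.

+$459 billion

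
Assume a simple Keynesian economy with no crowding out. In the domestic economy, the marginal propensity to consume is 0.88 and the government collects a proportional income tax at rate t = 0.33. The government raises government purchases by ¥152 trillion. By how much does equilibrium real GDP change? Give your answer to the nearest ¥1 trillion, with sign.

Government-spending multiplier = 1/(1 − c(1−t)) = 1/(1 − 0.88×0.67) = 1/0.4104 ≈ 2.437.
ΔY = k × ΔG = (+¥152 trillion) / 0.4104 ≈ +¥370 trillion.

+¥370 trillion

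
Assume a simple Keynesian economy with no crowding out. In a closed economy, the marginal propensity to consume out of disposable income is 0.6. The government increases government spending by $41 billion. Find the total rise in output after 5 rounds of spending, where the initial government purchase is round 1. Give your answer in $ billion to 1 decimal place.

Round 1 adds ΔG = $41 billion; each later round is MPC = 0.6 times the previous.
After 5 rounds: 41 + 24.6 + 14.76 + 8.856 + 5.3136 = ΔG·(1 − c^5)/(1 − c) = 41 × (1 − 0.07776)/0.4 ≈ $94.5 billion.

$94.5 billion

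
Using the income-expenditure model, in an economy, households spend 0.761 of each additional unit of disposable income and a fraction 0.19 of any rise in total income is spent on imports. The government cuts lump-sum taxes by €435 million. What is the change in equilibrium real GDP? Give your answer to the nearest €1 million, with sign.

+€772 million

A lump-sum tax change of −€435 million shifts disposable income by +€435 million; first-round consumption changes by −c × ΔT = −0.761 × (−€435 million) = +€331.035 million.
Expenditure multiplier = 1/(1 − c + m) = 1/(1 − 0.761 + 0.19) = 1/0.429 ≈ 2.331.
The tax multiplier is −c × k ≈ −1.774, so ΔY = k × (−c·ΔT) = (+€331.035 million) / 0.429 ≈ +€772 million.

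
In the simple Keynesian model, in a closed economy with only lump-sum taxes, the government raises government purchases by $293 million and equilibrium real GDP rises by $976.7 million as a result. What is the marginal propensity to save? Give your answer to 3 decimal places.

Implied spending multiplier k = ΔY/ΔG = 976.7/293 ≈ 3.3334.
Since k = 1/(1 − MPC), MPC = 1 − 1/k = 1 − ΔG/ΔY = 1 − 293/976.7 ≈ 0.700.
MPS = 1 − MPC = 0.300.

0.300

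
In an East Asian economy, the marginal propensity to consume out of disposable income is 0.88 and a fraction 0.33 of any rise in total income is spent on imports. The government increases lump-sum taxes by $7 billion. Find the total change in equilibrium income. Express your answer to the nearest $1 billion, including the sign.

−$14 billion

A lump-sum tax change of +$7 billion shifts disposable income by −$7 billion; first-round consumption changes by −c × ΔT = −0.88 × (+$7 billion) = −$6.16 billion.
Expenditure multiplier = 1/(1 − c + m) = 1/(1 − 0.88 + 0.33) = 1/0.45 ≈ 2.222.
The tax multiplier is −c × k ≈ −1.956, so ΔY = k × (−c·ΔT) = (−$6.16 billion) / 0.45 ≈ −$14 billion.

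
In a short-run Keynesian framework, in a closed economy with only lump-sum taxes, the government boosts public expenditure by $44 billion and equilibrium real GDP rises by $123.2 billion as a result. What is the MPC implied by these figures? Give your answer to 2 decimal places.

Implied spending multiplier k = ΔY/ΔG = 123.2/44 = 2.8.
Since k = 1/(1 − MPC), MPC = 1 − 1/k = 1 − ΔG/ΔY = 1 − 44/123.2 ≈ 0.64.

0.64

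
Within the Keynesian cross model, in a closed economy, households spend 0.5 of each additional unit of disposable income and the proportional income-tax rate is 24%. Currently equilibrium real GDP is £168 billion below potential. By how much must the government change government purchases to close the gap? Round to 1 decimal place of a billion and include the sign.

+£104.2 billion

Spending multiplier = 1/(1 − c(1−t)) = 1/(1 − 0.5×0.76) = 1/0.62 ≈ 1.613.
Need ΔY = +£168 billion, so ΔG = ΔY/k = (+£168 billion) × 0.62 ≈ +£104.2 billion.
The government should increase government purchases by £104.2 billion.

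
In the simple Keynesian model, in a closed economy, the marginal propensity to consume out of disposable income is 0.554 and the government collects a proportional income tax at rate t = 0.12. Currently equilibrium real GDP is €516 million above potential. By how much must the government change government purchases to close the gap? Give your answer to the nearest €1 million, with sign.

Spending multiplier = 1/(1 − c(1−t)) = 1/(1 − 0.554×0.88) = 1/0.51248 ≈ 1.951.
Need ΔY = −€516 million, so ΔG = ΔY/k = (−€516 million) × 0.51248 ≈ −€264 million.
The government should cut government purchases by €264 million.

−€264 million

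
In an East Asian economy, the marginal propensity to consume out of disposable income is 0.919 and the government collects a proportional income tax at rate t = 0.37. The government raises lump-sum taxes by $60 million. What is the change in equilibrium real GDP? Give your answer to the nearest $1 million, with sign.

A lump-sum tax change of +$60 million shifts disposable income by −$60 million; first-round consumption changes by −c × ΔT = −0.919 × (+$60 million) = −$55.14 million.
Expenditure multiplier = 1/(1 − c(1−t)) = 1/(1 − 0.919×0.63) = 1/0.42103 ≈ 2.375.
The tax multiplier is −c × k ≈ −2.183, so ΔY = k × (−c·ΔT) = (−$55.14 million) / 0.42103 ≈ −$131 million.

−$131 million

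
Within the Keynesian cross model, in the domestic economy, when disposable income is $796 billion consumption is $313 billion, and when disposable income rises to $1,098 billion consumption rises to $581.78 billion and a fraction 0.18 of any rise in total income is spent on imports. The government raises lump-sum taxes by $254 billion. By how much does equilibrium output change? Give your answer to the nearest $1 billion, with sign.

MPC = ΔC/ΔYd = (581.78 − 313)/(1,098 − 796) = 268.78/302 = 0.89.
A lump-sum tax change of +$254 billion shifts disposable income by −$254 billion; first-round consumption changes by −c × ΔT = −0.89 × (+$254 billion) = −$226.06 billion.
Expenditure multiplier = 1/(1 − c + m) = 1/(1 − 0.89 + 0.18) = 1/0.29 ≈ 3.448.
The tax multiplier is −c × k ≈ −3.069, so ΔY = k × (−c·ΔT) = (−$226.06 billion) / 0.29 ≈ −$780 billion.

−$780 billion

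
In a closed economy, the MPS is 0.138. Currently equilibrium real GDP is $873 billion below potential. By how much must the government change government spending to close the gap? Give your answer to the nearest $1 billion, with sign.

+$120 billion

MPC = 1 − MPS = 1 − 0.138 = 0.862.
Spending multiplier = 1/(1 − MPC) = 1/(1 − 0.862) = 1/0.138 ≈ 7.246.
Need ΔY = +$873 billion, so ΔG = ΔY/k = (+$873 billion) × 0.138 ≈ +$120 billion.
The government should increase government spending by $120 billion.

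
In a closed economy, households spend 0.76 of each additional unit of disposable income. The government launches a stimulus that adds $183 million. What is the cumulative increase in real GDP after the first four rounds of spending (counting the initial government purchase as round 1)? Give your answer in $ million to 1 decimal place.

$508.1 million

Round 1 adds ΔG = $183 million; each later round is MPC = 0.76 times the previous.
After 4 rounds: 183 + 139.08 + 105.7008 + 80.332608 = ΔG·(1 − c^4)/(1 − c) = 183 × (1 − 0.33362176)/0.24 ≈ $508.1 million.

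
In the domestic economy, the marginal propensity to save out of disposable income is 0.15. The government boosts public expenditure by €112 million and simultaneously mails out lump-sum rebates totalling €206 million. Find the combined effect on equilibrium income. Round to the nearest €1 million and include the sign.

MPC = 1 − MPS = 1 − 0.15 = 0.85.
Expenditure multiplier = 1/(1 − MPC) = 1/(1 − 0.85) = 1/0.15 ≈ 6.667.
ΔG contributes k·ΔG = (+€112 million) / 0.15 ≈ +€746.7 million.
ΔT of −€206 million changes first-round spending by −c·ΔT = +€175.1 million, contributing k·(−c·ΔT) = (+€175.1 million) / 0.15 ≈ +€1,167.3 million.
Net ΔY = k(ΔG − c·ΔT) = (+€287.1 million) / 0.15 = +€1,914 million.

+€1,914 million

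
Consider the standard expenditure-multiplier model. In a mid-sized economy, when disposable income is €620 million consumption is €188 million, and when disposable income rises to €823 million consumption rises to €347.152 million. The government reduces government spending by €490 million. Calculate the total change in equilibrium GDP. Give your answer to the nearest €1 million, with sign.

MPC = ΔC/ΔYd = (347.152 − 188)/(823 − 620) = 159.152/203 = 0.784.
Government-spending multiplier = 1/(1 − MPC) = 1/(1 − 0.784) = 1/0.216 ≈ 4.63.
ΔY = k × ΔG = (−€490 million) / 0.216 ≈ −€2,269 million.

−€2,269 million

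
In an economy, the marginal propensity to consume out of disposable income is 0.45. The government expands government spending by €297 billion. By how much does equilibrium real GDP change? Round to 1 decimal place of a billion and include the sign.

+€540.0 billion

Government-spending multiplier = 1/(1 − MPC) = 1/(1 − 0.45) = 1/0.55 ≈ 1.818.
ΔY = k × ΔG = (+€297 billion) / 0.55 = +€540 billion.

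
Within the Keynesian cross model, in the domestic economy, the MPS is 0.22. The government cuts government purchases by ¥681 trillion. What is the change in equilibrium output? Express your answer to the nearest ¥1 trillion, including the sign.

−¥3,095 trillion

MPC = 1 − MPS = 1 − 0.22 = 0.78.
Spending multiplier = 1/(1 − MPC) = 1/(1 − 0.78) = 1/0.22 ≈ 4.545.
ΔY = k × ΔG = (−¥681 trillion) / 0.22 ≈ −¥3,095 trillion.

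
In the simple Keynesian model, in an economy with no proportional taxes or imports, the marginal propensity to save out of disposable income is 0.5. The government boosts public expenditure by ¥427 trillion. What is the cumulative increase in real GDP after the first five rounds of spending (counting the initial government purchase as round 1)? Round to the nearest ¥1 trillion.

MPC = 1 − MPS = 1 − 0.5 = 0.5.
Round 1 adds ΔG = ¥427 trillion; each later round is MPC = 0.5 times the previous.
After 5 rounds: 427 + 213.5 + 106.75 + 53.375 + 26.6875 = ΔG·(1 − c^5)/(1 − c) = 427 × (1 − 0.03125)/0.5 ≈ ¥827 trillion.

¥827 trillion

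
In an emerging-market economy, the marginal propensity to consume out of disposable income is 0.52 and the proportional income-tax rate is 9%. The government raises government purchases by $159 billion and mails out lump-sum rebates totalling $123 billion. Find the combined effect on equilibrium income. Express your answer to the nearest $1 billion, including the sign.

Expenditure multiplier = 1/(1 − c(1−t)) = 1/(1 − 0.52×0.91) = 1/0.5268 ≈ 1.898.
ΔG contributes k·ΔG = (+$159 billion) / 0.5268 ≈ +$301.8 billion.
ΔT of −$123 billion changes first-round spending by −c·ΔT = +$63.96 billion, contributing k·(−c·ΔT) = (+$63.96 billion) / 0.5268 ≈ +$121.4 billion.
Net ΔY = k(ΔG − c·ΔT) = (+$222.96 billion) / 0.5268 ≈ +$423 billion.

+$423 billion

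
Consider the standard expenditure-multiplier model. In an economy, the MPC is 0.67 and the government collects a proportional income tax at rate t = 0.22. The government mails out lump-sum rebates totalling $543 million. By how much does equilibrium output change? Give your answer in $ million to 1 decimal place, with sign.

+$762.1 million

A lump-sum tax change of −$543 million shifts disposable income by +$543 million; first-round consumption changes by −c × ΔT = −0.67 × (−$543 million) = +$363.81 million.
Expenditure multiplier = 1/(1 − c(1−t)) = 1/(1 − 0.67×0.78) = 1/0.4774 ≈ 2.095.
The tax multiplier is −c × k ≈ −1.403, so ΔY = k × (−c·ΔT) = (+$363.81 million) / 0.4774 ≈ +$762.1 million.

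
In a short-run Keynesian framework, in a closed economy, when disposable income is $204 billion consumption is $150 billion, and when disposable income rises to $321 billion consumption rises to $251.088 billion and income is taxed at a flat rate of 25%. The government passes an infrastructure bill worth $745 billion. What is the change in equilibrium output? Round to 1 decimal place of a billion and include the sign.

+$2,116.5 billion

MPC = ΔC/ΔYd = (251.088 − 150)/(321 − 204) = 101.088/117 = 0.864.
Expenditure multiplier = 1/(1 − c(1−t)) = 1/(1 − 0.864×0.75) = 1/0.352 ≈ 2.841.
ΔY = k × ΔG = (+$745 billion) / 0.352 ≈ +$2,116.5 billion.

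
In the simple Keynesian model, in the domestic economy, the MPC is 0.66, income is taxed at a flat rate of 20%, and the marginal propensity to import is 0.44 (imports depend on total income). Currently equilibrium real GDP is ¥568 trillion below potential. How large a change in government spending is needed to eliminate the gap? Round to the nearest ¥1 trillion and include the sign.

+¥518 trillion

Spending multiplier = 1/(1 − c(1−t) + m) = 1/(1 − 0.66×0.8 + 0.44) = 1/0.912 ≈ 1.096.
Need ΔY = +¥568 trillion, so ΔG = ΔY/k = (+¥568 trillion) × 0.912 ≈ +¥518 trillion.
The government should increase government spending by ¥518 trillion.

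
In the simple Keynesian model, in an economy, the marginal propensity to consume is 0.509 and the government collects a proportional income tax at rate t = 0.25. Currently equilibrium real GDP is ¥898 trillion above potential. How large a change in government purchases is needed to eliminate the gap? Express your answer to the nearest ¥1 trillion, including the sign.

−¥555 trillion

Spending multiplier = 1/(1 − c(1−t)) = 1/(1 − 0.509×0.75) = 1/0.61825 ≈ 1.617.
Need ΔY = −¥898 trillion, so ΔG = ΔY/k = (−¥898 trillion) × 0.61825 ≈ −¥555 trillion.
The government should cut government purchases by ¥555 trillion.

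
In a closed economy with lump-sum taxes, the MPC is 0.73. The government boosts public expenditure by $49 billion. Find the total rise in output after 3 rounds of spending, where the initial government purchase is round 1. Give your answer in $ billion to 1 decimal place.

Round 1 adds ΔG = $49 billion; each later round is MPC = 0.73 times the previous.
After 3 rounds: 49 + 35.77 + 26.1121 = ΔG·(1 − c^3)/(1 − c) = 49 × (1 − 0.389017)/0.27 ≈ $110.9 billion.

$110.9 billion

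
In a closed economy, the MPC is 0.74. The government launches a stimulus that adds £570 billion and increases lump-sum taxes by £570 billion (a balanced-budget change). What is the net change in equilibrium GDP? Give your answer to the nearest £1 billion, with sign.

+£570 billion

Expenditure multiplier = 1/(1 − MPC) = 1/(1 − 0.74) = 1/0.26 ≈ 3.846.
ΔG contributes k·ΔG = (+£570 billion) / 0.26 ≈ +£2,192.3 billion.
ΔT of +£570 billion changes first-round spending by −c·ΔT = −£421.8 billion, contributing k·(−c·ΔT) = (−£421.8 billion) / 0.26 ≈ −£1,622.3 billion.
With ΔG = ΔT and no other leakages, the balanced-budget multiplier is 1, so ΔY = ΔG = +£570 billion.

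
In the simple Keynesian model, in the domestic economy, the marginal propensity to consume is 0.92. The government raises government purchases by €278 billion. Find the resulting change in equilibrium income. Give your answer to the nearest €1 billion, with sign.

Spending multiplier = 1/(1 − MPC) = 1/(1 − 0.92) = 1/0.08 = 12.5.
ΔY = k × ΔG = (+€278 billion) / 0.08 = +€3,475 billion.

+€3,475 billion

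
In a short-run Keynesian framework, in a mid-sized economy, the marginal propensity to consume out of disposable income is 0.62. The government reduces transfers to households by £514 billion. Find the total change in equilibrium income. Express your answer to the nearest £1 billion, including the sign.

−£839 billion

The transfer change shifts disposable income by −£514 billion, so first-round consumption changes by c·ΔTR = 0.62 × (−£514 billion) = −£318.68 billion.
Expenditure multiplier = 1/(1 − MPC) = 1/(1 − 0.62) = 1/0.38 ≈ 2.632.
The transfer multiplier is c × k ≈ 1.632, so ΔY = k × (c·ΔTR) = (−£318.68 billion) / 0.38 ≈ −£839 billion.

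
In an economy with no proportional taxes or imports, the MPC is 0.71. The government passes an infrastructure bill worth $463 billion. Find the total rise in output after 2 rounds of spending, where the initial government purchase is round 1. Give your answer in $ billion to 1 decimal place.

$791.7 billion

Round 1 adds ΔG = $463 billion; each later round is MPC = 0.71 times the previous.
After 2 rounds: 463 + 328.73 = ΔG·(1 − c^2)/(1 − c) = 463 × (1 − 0.5041)/0.29 ≈ $791.7 billion.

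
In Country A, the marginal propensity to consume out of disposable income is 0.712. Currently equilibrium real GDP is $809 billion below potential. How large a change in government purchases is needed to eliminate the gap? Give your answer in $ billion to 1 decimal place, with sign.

Spending multiplier = 1/(1 − MPC) = 1/(1 − 0.712) = 1/0.288 ≈ 3.472.
Need ΔY = +$809 billion, so ΔG = ΔY/k = (+$809 billion) × 0.288 ≈ +$233 billion.
The government should increase government purchases by $233 billion.

+$233.0 billion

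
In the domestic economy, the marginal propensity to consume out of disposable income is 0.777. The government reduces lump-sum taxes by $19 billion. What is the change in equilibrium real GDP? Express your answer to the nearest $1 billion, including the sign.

+$66 billion

A lump-sum tax change of −$19 billion shifts disposable income by +$19 billion; first-round consumption changes by −c × ΔT = −0.777 × (−$19 billion) = +$14.763 billion.
Expenditure multiplier = 1/(1 − MPC) = 1/(1 − 0.777) = 1/0.223 ≈ 4.484.
The tax multiplier is −c × k ≈ −3.484, so ΔY = k × (−c·ΔT) = (+$14.763 billion) / 0.223 ≈ +$66 billion.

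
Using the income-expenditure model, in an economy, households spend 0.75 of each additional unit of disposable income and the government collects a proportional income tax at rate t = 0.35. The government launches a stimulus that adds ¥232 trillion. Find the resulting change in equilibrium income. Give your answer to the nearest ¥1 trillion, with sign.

Spending multiplier = 1/(1 − c(1−t)) = 1/(1 − 0.75×0.65) = 1/0.5125 ≈ 1.951.
ΔY = k × ΔG = (+¥232 trillion) / 0.5125 ≈ +¥453 trillion.

+¥453 trillion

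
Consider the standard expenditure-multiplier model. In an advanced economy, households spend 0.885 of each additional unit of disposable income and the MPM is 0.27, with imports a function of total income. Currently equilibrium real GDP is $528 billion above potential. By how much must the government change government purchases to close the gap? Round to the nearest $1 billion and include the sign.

Spending multiplier = 1/(1 − c + m) = 1/(1 − 0.885 + 0.27) = 1/0.385 ≈ 2.597.
Need ΔY = −$528 billion, so ΔG = ΔY/k = (−$528 billion) × 0.385 ≈ −$203 billion.
The government should cut government purchases by $203 billion.

−$203 billion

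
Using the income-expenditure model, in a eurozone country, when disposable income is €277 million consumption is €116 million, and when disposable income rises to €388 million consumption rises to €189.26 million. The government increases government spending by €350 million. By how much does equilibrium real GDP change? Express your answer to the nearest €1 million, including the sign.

+€1,029 million

MPC = ΔC/ΔYd = (189.26 − 116)/(388 − 277) = 73.26/111 = 0.66.
Expenditure multiplier = 1/(1 − MPC) = 1/(1 − 0.66) = 1/0.34 ≈ 2.941.
ΔY = k × ΔG = (+€350 million) / 0.34 ≈ +€1,029 million.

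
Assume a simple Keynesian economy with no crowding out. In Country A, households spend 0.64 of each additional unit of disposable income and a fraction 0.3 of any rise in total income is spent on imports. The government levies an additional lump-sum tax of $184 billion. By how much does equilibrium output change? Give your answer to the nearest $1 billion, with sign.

A lump-sum tax change of +$184 billion shifts disposable income by −$184 billion; first-round consumption changes by −c × ΔT = −0.64 × (+$184 billion) = −$117.76 billion.
Expenditure multiplier = 1/(1 − c + m) = 1/(1 − 0.64 + 0.3) = 1/0.66 ≈ 1.515.
The tax multiplier is −c × k ≈ −0.97, so ΔY = k × (−c·ΔT) = (−$117.76 billion) / 0.66 ≈ −$178 billion.

−$178 billion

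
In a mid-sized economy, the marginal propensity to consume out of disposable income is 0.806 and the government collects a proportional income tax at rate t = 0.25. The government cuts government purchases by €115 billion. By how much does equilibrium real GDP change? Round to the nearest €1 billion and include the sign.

−€291 billion

Expenditure multiplier = 1/(1 − c(1−t)) = 1/(1 − 0.806×0.75) = 1/0.3955 ≈ 2.528.
ΔY = k × ΔG = (−€115 billion) / 0.3955 ≈ −€291 billion.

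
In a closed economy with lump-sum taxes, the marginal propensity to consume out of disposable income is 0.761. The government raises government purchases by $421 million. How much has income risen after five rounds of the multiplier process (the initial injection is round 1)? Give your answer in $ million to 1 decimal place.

Round 1 adds ΔG = $421 million; each later round is MPC = 0.761 times the previous.
After 5 rounds: 421 + 320.381 + 243.809941 + 185.539365101 + 141.195456841861 = ΔG·(1 − c^5)/(1 − c) = 421 × (1 − 0.255225041939801)/0.239 ≈ $1,311.9 million.

$1,311.9 million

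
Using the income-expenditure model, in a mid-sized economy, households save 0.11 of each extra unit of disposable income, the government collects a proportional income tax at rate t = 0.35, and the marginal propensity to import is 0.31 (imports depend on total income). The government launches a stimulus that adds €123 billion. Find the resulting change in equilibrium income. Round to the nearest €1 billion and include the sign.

MPC = 1 − MPS = 1 − 0.11 = 0.89.
Government-spending multiplier = 1/(1 − c(1−t) + m) = 1/(1 − 0.89×0.65 + 0.31) = 1/0.7315 ≈ 1.367.
ΔY = k × ΔG = (+€123 billion) / 0.7315 ≈ +€168 billion.

+€168 billion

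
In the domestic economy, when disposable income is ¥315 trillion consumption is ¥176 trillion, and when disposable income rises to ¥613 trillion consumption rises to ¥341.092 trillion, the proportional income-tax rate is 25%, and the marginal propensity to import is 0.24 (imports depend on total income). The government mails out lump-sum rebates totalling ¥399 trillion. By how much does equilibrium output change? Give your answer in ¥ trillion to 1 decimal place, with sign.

MPC = ΔC/ΔYd = (341.092 − 176)/(613 − 315) = 165.092/298 = 0.554.
A lump-sum tax change of −¥399 trillion shifts disposable income by +¥399 trillion; first-round consumption changes by −c × ΔT = −0.554 × (−¥399 trillion) = +¥221.046 trillion.
Expenditure multiplier = 1/(1 − c(1−t) + m) = 1/(1 − 0.554×0.75 + 0.24) = 1/0.8245 ≈ 1.213.
The tax multiplier is −c × k ≈ −0.672, so ΔY = k × (−c·ΔT) = (+¥221.046 trillion) / 0.8245 ≈ +¥268.1 trillion.

+¥268.1 trillion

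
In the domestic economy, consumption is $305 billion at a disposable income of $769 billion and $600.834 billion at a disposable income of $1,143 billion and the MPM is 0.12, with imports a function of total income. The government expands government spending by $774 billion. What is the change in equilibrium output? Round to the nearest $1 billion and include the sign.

+$2,353 billion

MPC = ΔC/ΔYd = (600.834 − 305)/(1,143 − 769) = 295.834/374 = 0.791.
Government-spending multiplier = 1/(1 − c + m) = 1/(1 − 0.791 + 0.12) = 1/0.329 ≈ 3.04.
ΔY = k × ΔG = (+$774 billion) / 0.329 ≈ +$2,353 billion.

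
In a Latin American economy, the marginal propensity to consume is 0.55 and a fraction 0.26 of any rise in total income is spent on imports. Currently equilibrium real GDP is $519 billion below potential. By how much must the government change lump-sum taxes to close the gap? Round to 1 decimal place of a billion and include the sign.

−$670.0 billion

Spending multiplier = 1/(1 − c + m) = 1/(1 − 0.55 + 0.26) = 1/0.71 ≈ 1.408.
Tax multiplier = −c·k = −0.55/0.71 ≈ −0.775. Need ΔY = +$519 billion, so ΔT = ΔY/(−c·k) = −(+$519 billion) × 0.71 / 0.55 ≈ −$670 billion.
The government should cut lump-sum taxes by $670 billion.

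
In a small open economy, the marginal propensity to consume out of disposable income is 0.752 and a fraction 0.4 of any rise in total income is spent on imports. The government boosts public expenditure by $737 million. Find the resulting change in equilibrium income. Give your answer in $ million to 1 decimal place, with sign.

+$1,137.3 million

Expenditure multiplier = 1/(1 − c + m) = 1/(1 − 0.752 + 0.4) = 1/0.648 ≈ 1.543.
ΔY = k × ΔG = (+$737 million) / 0.648 ≈ +$1,137.3 million.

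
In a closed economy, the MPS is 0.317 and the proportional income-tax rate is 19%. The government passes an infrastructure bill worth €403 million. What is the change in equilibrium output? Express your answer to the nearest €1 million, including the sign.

+€902 million

MPC = 1 − MPS = 1 − 0.317 = 0.683.
Spending multiplier = 1/(1 − c(1−t)) = 1/(1 − 0.683×0.81) = 1/0.44677 ≈ 2.238.
ΔY = k × ΔG = (+€403 million) / 0.44677 ≈ +€902 million.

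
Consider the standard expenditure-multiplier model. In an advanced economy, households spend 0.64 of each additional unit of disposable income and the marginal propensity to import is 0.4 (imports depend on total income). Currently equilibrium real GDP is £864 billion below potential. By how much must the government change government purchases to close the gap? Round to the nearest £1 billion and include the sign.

Spending multiplier = 1/(1 − c + m) = 1/(1 − 0.64 + 0.4) = 1/0.76 ≈ 1.316.
Need ΔY = +£864 billion, so ΔG = ΔY/k = (+£864 billion) × 0.76 ≈ +£657 billion.
The government should increase government purchases by £657 billion.

+£657 billion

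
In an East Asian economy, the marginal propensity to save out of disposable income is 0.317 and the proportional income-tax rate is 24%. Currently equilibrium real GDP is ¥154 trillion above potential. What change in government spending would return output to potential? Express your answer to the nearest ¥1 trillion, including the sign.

−¥74 trillion

MPC = 1 − MPS = 1 − 0.317 = 0.683.
Spending multiplier = 1/(1 − c(1−t)) = 1/(1 − 0.683×0.76) = 1/0.48092 ≈ 2.079.
Need ΔY = −¥154 trillion, so ΔG = ΔY/k = (−¥154 trillion) × 0.48092 ≈ −¥74 trillion.
The government should cut government spending by ¥74 trillion.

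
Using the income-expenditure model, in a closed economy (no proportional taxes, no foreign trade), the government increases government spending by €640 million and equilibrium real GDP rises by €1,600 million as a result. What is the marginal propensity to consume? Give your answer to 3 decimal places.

Implied spending multiplier k = ΔY/ΔG = 1,600/640 = 2.5.
Since k = 1/(1 − MPC), MPC = 1 − 1/k = 1 − ΔG/ΔY = 1 − 640/1,600 = 0.600.

0.600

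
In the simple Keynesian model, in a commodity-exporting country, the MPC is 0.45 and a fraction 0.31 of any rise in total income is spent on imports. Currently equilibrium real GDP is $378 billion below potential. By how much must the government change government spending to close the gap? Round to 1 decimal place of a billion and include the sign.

Spending multiplier = 1/(1 − c + m) = 1/(1 − 0.45 + 0.31) = 1/0.86 ≈ 1.163.
Need ΔY = +$378 billion, so ΔG = ΔY/k = (+$378 billion) × 0.86 ≈ +$325.1 billion.
The government should increase government spending by $325.1 billion.

+$325.1 billion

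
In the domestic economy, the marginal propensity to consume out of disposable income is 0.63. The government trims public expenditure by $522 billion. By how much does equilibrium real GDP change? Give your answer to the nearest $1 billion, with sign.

Government-spending multiplier = 1/(1 − MPC) = 1/(1 − 0.63) = 1/0.37 ≈ 2.703.
ΔY = k × ΔG = (−$522 billion) / 0.37 ≈ −$1,411 billion.

−$1,411 billion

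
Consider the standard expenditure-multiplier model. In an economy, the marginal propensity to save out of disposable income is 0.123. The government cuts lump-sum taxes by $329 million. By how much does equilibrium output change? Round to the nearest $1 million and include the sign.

MPC = 1 − MPS = 1 − 0.123 = 0.877.
A lump-sum tax change of −$329 million shifts disposable income by +$329 million; first-round consumption changes by −c × ΔT = −0.877 × (−$329 million) = +$288.533 million.
Expenditure multiplier = 1/(1 − MPC) = 1/(1 − 0.877) = 1/0.123 ≈ 8.13.
The tax multiplier is −c × k ≈ −7.13, so ΔY = k × (−c·ΔT) = (+$288.533 million) / 0.123 ≈ +$2,346 million.

+$2,346 million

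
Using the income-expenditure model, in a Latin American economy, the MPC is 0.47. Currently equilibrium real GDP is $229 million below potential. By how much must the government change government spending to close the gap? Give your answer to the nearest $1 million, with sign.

Spending multiplier = 1/(1 − MPC) = 1/(1 − 0.47) = 1/0.53 ≈ 1.887.
Need ΔY = +$229 million, so ΔG = ΔY/k = (+$229 million) × 0.53 ≈ +$121 million.
The government should increase government spending by $121 million.

+$121 million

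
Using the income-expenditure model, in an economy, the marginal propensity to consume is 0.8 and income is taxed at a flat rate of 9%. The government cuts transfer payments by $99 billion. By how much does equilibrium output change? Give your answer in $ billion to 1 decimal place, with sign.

The transfer change shifts disposable income by −$99 billion, so first-round consumption changes by c·ΔTR = 0.8 × (−$99 billion) = −$79.2 billion.
Expenditure multiplier = 1/(1 − c(1−t)) = 1/(1 − 0.8×0.91) = 1/0.272 ≈ 3.676.
The transfer multiplier is c × k ≈ 2.941, so ΔY = k × (c·ΔTR) = (−$79.2 billion) / 0.272 ≈ −$291.2 billion.

−$291.2 billion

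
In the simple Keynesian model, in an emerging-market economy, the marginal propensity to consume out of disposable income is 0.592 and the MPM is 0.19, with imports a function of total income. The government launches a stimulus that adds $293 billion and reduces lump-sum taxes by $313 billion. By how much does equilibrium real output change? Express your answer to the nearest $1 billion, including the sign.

Expenditure multiplier = 1/(1 − c + m) = 1/(1 − 0.592 + 0.19) = 1/0.598 ≈ 1.672.
ΔG contributes k·ΔG = (+$293 billion) / 0.598 ≈ +$490 billion.
ΔT of −$313 billion changes first-round spending by −c·ΔT = +$185.296 billion, contributing k·(−c·ΔT) = (+$185.296 billion) / 0.598 ≈ +$309.9 billion.
Net ΔY = k(ΔG − c·ΔT) = (+$478.296 billion) / 0.598 ≈ +$800 billion.

+$800 billion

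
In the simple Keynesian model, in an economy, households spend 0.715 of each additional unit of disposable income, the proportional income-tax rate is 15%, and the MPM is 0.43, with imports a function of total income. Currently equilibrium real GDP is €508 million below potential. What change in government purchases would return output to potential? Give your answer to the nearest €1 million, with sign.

Spending multiplier = 1/(1 − c(1−t) + m) = 1/(1 − 0.715×0.85 + 0.43) = 1/0.82225 ≈ 1.216.
Need ΔY = +€508 million, so ΔG = ΔY/k = (+€508 million) × 0.82225 ≈ +€418 million.
The government should increase government purchases by €418 million.

+€418 million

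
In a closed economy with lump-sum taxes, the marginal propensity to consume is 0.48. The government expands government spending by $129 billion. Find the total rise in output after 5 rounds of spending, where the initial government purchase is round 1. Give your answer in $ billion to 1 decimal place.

$241.8 billion

Round 1 adds ΔG = $129 billion; each later round is MPC = 0.48 times the previous.
After 5 rounds: 129 + 61.92 + 29.7216 + 14.266368 + 6.84785664 = ΔG·(1 − c^5)/(1 − c) = 129 × (1 − 0.0254803968)/0.52 ≈ $241.8 billion.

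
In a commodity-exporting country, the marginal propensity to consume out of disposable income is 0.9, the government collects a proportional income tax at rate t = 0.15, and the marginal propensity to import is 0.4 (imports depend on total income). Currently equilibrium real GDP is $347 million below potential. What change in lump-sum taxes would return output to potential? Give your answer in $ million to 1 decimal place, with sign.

−$244.8 million

Spending multiplier = 1/(1 − c(1−t) + m) = 1/(1 − 0.9×0.85 + 0.4) = 1/0.635 ≈ 1.575.
Tax multiplier = −c·k = −0.9/0.635 ≈ −1.417. Need ΔY = +$347 million, so ΔT = ΔY/(−c·k) = −(+$347 million) × 0.635 / 0.9 ≈ −$244.8 million.
The government should cut lump-sum taxes by $244.8 million.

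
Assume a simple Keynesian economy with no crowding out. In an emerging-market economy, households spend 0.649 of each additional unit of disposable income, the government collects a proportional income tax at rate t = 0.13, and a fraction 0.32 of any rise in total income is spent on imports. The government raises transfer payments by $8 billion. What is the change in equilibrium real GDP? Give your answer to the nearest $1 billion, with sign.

+$7 billion

The transfer change shifts disposable income by +$8 billion, so first-round consumption changes by c·ΔTR = 0.649 × (+$8 billion) = +$5.192 billion.
Expenditure multiplier = 1/(1 − c(1−t) + m) = 1/(1 − 0.649×0.87 + 0.32) = 1/0.75537 ≈ 1.324.
The transfer multiplier is c × k ≈ 0.859, so ΔY = k × (c·ΔTR) = (+$5.192 billion) / 0.75537 ≈ +$7 billion.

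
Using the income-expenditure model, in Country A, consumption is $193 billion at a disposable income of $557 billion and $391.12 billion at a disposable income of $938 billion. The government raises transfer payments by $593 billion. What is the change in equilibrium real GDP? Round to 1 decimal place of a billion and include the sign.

MPC = ΔC/ΔYd = (391.12 − 193)/(938 − 557) = 198.12/381 = 0.52.
The transfer change shifts disposable income by +$593 billion, so first-round consumption changes by c·ΔTR = 0.52 × (+$593 billion) = +$308.36 billion.
Expenditure multiplier = 1/(1 − MPC) = 1/(1 − 0.52) = 1/0.48 ≈ 2.083.
The transfer multiplier is c × k ≈ 1.083, so ΔY = k × (c·ΔTR) = (+$308.36 billion) / 0.48 ≈ +$642.4 billion.

+$642.4 billion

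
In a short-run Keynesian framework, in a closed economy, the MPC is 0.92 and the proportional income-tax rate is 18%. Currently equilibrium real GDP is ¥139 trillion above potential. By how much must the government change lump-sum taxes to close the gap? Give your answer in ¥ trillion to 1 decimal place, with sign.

+¥37.1 trillion

Spending multiplier = 1/(1 − c(1−t)) = 1/(1 − 0.92×0.82) = 1/0.2456 ≈ 4.072.
Tax multiplier = −c·k = −0.92/0.2456 ≈ −3.746. Need ΔY = −¥139 trillion, so ΔT = ΔY/(−c·k) = −(−¥139 trillion) × 0.2456 / 0.92 ≈ +¥37.1 trillion.
The government should raise lump-sum taxes by ¥37.1 trillion.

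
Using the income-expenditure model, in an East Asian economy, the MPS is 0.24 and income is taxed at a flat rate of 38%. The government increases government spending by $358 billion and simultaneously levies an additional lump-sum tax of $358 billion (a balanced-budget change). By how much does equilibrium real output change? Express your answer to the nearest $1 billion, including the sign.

+$162 billion

MPC = 1 − MPS = 1 − 0.24 = 0.76.
Expenditure multiplier = 1/(1 − c(1−t)) = 1/(1 − 0.76×0.62) = 1/0.5288 ≈ 1.891.
ΔG contributes k·ΔG = (+$358 billion) / 0.5288 ≈ +$677 billion.
ΔT of +$358 billion changes first-round spending by −c·ΔT = −$272.08 billion, contributing k·(−c·ΔT) = (−$272.08 billion) / 0.5288 ≈ −$514.5 billion.
Net ΔY = k(ΔG − c·ΔT) = (+$85.92 billion) / 0.5288 ≈ +$162 billion.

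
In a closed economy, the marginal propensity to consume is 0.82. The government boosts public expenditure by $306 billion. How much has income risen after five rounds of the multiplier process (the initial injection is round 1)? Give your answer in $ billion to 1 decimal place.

Round 1 adds ΔG = $306 billion; each later round is MPC = 0.82 times the previous.
After 5 rounds: 306 + 250.92 + 205.7544 + 168.718608 + 138.34925856 = ΔG·(1 − c^5)/(1 − c) = 306 × (1 − 0.3707398432)/0.18 ≈ $1,069.7 billion.

$1,069.7 billion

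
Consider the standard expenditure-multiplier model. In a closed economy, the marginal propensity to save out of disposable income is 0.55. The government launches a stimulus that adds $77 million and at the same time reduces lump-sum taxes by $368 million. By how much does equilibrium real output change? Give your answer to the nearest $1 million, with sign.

MPC = 1 − MPS = 1 − 0.55 = 0.45.
Expenditure multiplier = 1/(1 − MPC) = 1/(1 − 0.45) = 1/0.55 ≈ 1.818.
ΔG contributes k·ΔG = (+$77 million) / 0.55 = +$140 million.
ΔT of −$368 million changes first-round spending by −c·ΔT = +$165.6 million, contributing k·(−c·ΔT) = (+$165.6 million) / 0.55 ≈ +$301.1 million.
Net ΔY = k(ΔG − c·ΔT) = (+$242.6 million) / 0.55 ≈ +$441 million.

+$441 million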